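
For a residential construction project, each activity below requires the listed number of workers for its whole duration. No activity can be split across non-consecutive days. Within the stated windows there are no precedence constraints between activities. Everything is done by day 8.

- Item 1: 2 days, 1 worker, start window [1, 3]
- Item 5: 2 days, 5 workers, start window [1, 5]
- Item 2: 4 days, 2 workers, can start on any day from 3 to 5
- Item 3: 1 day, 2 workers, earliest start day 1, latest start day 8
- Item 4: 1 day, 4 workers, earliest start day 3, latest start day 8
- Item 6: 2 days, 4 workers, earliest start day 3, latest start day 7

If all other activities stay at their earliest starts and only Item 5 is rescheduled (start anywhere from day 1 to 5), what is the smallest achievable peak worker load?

Item 5@1: d1:8  d2:6  d3:10  d4:6  d5:2  d6:2  d7:0  d8:0 → peak 10
Item 5@2: d1:3  d2:6  d3:15  d4:6  d5:2  d6:2  d7:0  d8:0 → peak 15
Item 5@3: d1:3  d2:1  d3:15  d4:11  d5:2  d6:2  d7:0  d8:0 → peak 15
Item 5@4: d1:3  d2:1  d3:10  d4:11  d5:7  d6:2  d7:0  d8:0 → peak 11
Item 5@5: d1:3  d2:1  d3:10  d4:6  d5:7  d6:7  d7:0  d8:0 → peak 10
Best is Item 5@1, peak 10.

10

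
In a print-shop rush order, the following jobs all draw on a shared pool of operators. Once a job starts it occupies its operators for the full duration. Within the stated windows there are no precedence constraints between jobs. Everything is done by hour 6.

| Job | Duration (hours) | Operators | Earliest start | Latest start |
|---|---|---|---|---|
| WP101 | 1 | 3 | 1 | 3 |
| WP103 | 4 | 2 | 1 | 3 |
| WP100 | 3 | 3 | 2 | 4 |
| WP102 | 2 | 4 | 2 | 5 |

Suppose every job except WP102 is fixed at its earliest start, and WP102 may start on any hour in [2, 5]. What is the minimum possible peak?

WP102@2: h1:5  h2:9  h3:9  h4:5  h5:0  h6:0 → peak 9
WP102@3: h1:5  h2:5  h3:9  h4:9  h5:0  h6:0 → peak 9
WP102@4: h1:5  h2:5  h3:5  h4:9  h5:4  h6:0 → peak 9
WP102@5: h1:5  h2:5  h3:5  h4:5  h5:4  h6:4 → peak 5
Best is WP102@5, peak 5.

5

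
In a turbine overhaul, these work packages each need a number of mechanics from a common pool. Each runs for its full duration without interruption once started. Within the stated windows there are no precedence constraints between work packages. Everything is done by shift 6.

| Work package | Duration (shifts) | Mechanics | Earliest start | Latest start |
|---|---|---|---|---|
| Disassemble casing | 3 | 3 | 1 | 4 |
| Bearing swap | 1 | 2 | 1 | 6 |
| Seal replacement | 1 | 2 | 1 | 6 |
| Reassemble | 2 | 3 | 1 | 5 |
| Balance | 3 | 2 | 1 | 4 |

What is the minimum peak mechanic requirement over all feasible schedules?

5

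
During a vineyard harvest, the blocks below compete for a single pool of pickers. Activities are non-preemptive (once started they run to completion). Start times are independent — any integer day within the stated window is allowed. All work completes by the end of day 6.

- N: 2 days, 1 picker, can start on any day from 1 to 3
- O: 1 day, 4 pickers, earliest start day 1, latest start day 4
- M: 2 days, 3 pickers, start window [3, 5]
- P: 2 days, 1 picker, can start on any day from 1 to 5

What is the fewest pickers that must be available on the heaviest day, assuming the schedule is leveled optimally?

4

Early-start (N@1, O@1, M@3, P@1) gives peak 6: d1:6  d2:2  d3:3  d4:3  d5:0  d6:0.
Shift O→3, M→4.
Schedule N@1, O@3, M@4, P@1: d1:2  d2:2  d3:4  d4:3  d5:3  d6:0 — peak 4.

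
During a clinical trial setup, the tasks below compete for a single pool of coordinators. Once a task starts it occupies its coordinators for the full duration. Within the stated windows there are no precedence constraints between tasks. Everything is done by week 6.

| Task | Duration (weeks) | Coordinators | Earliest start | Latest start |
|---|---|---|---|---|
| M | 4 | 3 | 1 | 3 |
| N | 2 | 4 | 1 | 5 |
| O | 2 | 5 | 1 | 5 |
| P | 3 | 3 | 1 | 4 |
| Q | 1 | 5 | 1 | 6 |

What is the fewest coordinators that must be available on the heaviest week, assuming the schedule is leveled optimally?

Early-start (M@1, N@1, O@1, P@1, Q@1) gives peak 20: w1:20  w2:15  w3:6  w4:3  w5:0  w6:0.
Shift O→5, P→4, Q→3.
Schedule M@1, N@1, O@5, P@4, Q@3: w1:7  w2:7  w3:8  w4:6  w5:8  w6:8 — peak 8.
Total coordinator-weeks = 44 over 6 weeks ⇒ peak ≥ ⌈44/6⌉ = 8, so 8 is optimal.

8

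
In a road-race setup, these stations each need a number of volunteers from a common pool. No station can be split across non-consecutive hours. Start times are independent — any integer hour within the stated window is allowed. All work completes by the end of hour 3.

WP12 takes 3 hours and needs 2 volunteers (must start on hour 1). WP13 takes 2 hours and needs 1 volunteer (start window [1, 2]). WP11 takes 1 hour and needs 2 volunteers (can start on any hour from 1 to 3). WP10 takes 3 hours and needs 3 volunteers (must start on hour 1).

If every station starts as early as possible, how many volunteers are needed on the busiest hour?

8

Early-start schedule: WP12@1, WP13@1, WP11@1, WP10@1.
Load per hour: hour 1: 8, hour 2: 6, hour 3: 5.
Peak is 8.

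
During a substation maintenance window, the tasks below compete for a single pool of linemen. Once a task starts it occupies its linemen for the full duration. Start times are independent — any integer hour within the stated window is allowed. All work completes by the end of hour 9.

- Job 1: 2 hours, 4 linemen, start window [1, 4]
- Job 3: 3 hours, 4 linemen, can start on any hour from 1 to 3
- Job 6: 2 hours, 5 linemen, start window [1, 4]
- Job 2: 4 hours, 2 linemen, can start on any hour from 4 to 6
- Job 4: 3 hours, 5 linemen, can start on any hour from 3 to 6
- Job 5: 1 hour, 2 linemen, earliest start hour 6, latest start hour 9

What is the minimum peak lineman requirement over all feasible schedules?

8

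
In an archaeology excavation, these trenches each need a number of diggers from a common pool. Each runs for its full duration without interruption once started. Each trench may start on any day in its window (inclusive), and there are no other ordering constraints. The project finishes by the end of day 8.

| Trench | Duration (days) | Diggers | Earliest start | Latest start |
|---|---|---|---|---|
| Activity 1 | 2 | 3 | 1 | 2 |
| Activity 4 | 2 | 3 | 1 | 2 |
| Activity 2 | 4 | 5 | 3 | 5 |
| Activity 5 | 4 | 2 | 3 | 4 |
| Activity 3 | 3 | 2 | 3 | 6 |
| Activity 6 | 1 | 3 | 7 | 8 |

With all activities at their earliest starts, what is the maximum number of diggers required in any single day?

Early-start schedule: Activity 1@1, Activity 4@1, Activity 2@3, Activity 5@3, Activity 3@3, Activity 6@7.
Load per day: day 1: 6, day 2: 6, day 3: 9, day 4: 9, day 5: 9, day 6: 7, day 7: 3, day 8: 0.
Peak is 9.

9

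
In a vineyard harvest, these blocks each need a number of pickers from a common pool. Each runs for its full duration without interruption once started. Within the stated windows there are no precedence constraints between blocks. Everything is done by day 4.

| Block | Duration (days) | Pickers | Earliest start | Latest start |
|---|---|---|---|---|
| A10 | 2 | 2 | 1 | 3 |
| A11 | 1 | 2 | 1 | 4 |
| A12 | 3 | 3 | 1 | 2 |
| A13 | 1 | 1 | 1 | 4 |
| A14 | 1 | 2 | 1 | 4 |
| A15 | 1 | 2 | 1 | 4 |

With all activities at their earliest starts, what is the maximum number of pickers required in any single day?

Early-start schedule: A10@1, A11@1, A12@1, A13@1, A14@1, A15@1.
Load per day: day 1: 12, day 2: 5, day 3: 3, day 4: 0.
Peak is 12.

12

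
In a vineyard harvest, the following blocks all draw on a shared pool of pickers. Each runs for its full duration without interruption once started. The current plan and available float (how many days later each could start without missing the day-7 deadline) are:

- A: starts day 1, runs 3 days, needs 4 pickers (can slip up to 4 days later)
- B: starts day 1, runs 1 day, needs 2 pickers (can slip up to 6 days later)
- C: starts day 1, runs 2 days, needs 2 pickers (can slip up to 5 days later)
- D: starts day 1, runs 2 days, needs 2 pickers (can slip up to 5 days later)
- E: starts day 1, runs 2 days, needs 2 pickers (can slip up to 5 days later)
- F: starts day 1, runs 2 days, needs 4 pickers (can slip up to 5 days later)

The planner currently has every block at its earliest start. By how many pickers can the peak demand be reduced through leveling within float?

Early-start peak: d1:16  d2:14  d3:4  d4:0  d5:0  d6:0  d7:0 ⇒ 16.
Leveled (A@1, B@1, C@2, D@4, E@4, F@6): d1:6  d2:6  d3:6  d4:4  d5:4  d6:4  d7:4 ⇒ 6.
Reduction 16 − 6 = 10.

10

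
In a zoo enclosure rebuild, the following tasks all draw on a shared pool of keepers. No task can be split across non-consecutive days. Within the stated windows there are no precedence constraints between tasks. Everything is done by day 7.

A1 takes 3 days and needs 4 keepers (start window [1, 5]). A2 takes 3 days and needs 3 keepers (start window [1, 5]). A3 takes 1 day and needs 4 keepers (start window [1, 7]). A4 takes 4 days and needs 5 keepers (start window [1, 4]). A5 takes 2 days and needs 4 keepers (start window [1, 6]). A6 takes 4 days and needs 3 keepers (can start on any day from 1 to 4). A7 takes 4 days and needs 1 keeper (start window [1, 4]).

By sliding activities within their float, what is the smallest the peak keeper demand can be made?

10

Early-start (A1@1, A2@1, A3@1, A4@1, A5@1, A6@1, A7@1) gives peak 24: d1:24  d2:20  d3:16  d4:9  d5:0  d6:0  d7:0.
Shift A3→5, A4→4, A5→6, A7→4.
Schedule A1@1, A2@1, A3@5, A4@4, A5@6, A6@1, A7@4: d1:10  d2:10  d3:10  d4:9  d5:10  d6:10  d7:10 — peak 10.
Total keeper-days = 69 over 7 days ⇒ peak ≥ ⌈69/7⌉ = 10, so 10 is optimal.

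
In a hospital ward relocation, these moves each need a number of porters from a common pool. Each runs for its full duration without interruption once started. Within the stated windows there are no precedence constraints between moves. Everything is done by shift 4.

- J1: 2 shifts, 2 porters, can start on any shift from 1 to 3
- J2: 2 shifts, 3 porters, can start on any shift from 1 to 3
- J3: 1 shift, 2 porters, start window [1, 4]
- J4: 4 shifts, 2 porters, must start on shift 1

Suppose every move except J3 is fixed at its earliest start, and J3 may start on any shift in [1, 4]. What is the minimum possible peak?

J3@1: s1:9  s2:7  s3:2  s4:2 → peak 9
J3@2: s1:7  s2:9  s3:2  s4:2 → peak 9
J3@3: s1:7  s2:7  s3:4  s4:2 → peak 7
J3@4: s1:7  s2:7  s3:2  s4:4 → peak 7
Best is J3@3, peak 7.

7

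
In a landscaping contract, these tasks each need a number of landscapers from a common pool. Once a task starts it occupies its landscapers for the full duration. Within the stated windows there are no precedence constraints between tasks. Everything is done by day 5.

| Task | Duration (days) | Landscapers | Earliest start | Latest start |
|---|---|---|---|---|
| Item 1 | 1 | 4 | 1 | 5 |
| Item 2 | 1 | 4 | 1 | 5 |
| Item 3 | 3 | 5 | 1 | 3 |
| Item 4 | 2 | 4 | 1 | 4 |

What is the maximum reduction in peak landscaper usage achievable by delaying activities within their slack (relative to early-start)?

9

Early-start peak: d1:17  d2:9  d3:5  d4:0  d5:0 ⇒ 17.
Leveled (Item 1@1, Item 2@2, Item 3@3, Item 4@1): d1:8  d2:8  d3:5  d4:5  d5:5 ⇒ 8.
Reduction 17 − 8 = 9.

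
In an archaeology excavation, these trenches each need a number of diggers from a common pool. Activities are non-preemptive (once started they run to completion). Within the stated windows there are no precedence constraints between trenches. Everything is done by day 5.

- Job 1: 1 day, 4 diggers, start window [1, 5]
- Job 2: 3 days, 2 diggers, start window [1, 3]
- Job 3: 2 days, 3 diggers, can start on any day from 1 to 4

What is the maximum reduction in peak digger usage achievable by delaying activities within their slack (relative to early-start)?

4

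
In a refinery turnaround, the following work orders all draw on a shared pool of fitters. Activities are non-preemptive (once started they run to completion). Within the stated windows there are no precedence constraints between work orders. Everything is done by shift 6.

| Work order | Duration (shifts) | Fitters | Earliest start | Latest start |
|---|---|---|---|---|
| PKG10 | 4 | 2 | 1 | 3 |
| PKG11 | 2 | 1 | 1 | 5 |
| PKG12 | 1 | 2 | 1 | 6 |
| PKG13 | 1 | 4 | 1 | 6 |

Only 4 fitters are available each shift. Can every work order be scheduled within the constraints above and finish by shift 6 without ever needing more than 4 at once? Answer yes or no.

yes

Schedule PKG10@1, PKG11@1, PKG12@3, PKG13@5: s1:3  s2:3  s3:4  s4:2  s5:4  s6:0 — peak 4 ≤ 4.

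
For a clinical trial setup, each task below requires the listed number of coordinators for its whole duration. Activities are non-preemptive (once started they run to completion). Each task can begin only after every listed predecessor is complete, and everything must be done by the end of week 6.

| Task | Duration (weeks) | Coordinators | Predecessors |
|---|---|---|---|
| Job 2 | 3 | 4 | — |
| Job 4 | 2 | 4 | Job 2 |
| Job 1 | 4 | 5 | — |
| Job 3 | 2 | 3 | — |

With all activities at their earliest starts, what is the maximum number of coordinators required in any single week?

Early-start schedule: Job 2@1, Job 4@4, Job 1@1, Job 3@1.
Load per week: week 1: 12, week 2: 12, week 3: 9, week 4: 9, week 5: 4, week 6: 0.
Peak is 12.

12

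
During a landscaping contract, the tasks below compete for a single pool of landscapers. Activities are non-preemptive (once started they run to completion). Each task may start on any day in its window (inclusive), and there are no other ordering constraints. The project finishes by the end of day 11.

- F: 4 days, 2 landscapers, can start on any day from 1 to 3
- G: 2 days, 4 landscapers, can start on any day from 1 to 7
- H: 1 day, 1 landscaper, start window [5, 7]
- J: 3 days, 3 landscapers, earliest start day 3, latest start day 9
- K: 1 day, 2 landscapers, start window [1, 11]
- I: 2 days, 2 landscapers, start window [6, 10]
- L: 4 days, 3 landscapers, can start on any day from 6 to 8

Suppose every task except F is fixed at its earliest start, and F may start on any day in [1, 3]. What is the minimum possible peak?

6

F@1: d1:8  d2:6  d3:5  d4:5  d5:4  d6:5  d7:5  d8:3  d9:3  d10:0  d11:0 → peak 8
F@2: d1:6  d2:6  d3:5  d4:5  d5:6  d6:5  d7:5  d8:3  d9:3  d10:0  d11:0 → peak 6
F@3: d1:6  d2:4  d3:5  d4:5  d5:6  d6:7  d7:5  d8:3  d9:3  d10:0  d11:0 → peak 7
Best is F@2, peak 6.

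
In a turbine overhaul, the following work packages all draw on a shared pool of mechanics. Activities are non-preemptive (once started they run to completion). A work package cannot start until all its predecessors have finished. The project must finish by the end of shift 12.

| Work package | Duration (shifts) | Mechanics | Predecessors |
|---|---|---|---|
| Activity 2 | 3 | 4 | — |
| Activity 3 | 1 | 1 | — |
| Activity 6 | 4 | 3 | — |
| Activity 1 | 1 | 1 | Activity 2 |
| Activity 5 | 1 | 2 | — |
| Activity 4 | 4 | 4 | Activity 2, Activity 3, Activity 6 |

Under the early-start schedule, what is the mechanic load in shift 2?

7

At early start, shift 2 has: Activity 2, Activity 6.
Demand: 4 + 3 = 7.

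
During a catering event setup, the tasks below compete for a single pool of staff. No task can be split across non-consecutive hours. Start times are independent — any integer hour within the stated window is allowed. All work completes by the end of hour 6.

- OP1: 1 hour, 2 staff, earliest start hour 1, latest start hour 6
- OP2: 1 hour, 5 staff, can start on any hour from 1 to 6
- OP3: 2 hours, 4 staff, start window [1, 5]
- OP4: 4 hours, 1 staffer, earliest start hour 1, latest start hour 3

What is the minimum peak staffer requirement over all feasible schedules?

5

Early-start (OP1@1, OP2@1, OP3@1, OP4@1) gives peak 12: h1:12  h2:5  h3:1  h4:1  h5:0  h6:0.
Shift OP2→2, OP3→3, OP4→3.
Schedule OP1@1, OP2@2, OP3@3, OP4@3: h1:2  h2:5  h3:5  h4:5  h5:1  h6:1 — peak 5.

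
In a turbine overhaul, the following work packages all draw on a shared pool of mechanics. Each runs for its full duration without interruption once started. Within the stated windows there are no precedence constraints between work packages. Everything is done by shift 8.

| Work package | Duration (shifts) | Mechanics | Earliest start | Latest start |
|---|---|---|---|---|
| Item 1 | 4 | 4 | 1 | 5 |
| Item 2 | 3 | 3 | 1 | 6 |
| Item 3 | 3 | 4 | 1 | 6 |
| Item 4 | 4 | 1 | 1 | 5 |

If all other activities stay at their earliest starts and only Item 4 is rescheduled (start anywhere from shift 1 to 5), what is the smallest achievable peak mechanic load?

11

Item 4@1: s1:12  s2:12  s3:12  s4:5  s5:0  s6:0  s7:0  s8:0 → peak 12
Item 4@2: s1:11  s2:12  s3:12  s4:5  s5:1  s6:0  s7:0  s8:0 → peak 12
Item 4@3: s1:11  s2:11  s3:12  s4:5  s5:1  s6:1  s7:0  s8:0 → peak 12
Item 4@4: s1:11  s2:11  s3:11  s4:5  s5:1  s6:1  s7:1  s8:0 → peak 11
Item 4@5: s1:11  s2:11  s3:11  s4:4  s5:1  s6:1  s7:1  s8:1 → peak 11
Best is Item 4@4, peak 11.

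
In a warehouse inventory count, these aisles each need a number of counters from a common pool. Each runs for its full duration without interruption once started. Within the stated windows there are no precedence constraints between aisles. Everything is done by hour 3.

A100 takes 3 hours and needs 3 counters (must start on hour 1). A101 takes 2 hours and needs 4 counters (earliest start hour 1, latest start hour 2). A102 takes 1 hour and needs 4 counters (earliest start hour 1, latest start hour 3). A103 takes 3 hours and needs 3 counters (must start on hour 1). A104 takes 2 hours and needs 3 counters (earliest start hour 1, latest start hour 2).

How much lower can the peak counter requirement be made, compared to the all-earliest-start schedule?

Early-start peak: h1:17  h2:13  h3:6 ⇒ 17.
Leveled (A100@1, A101@1, A102@3, A103@1, A104@1): h1:13  h2:13  h3:10 ⇒ 13.
Reduction 17 − 13 = 4.

4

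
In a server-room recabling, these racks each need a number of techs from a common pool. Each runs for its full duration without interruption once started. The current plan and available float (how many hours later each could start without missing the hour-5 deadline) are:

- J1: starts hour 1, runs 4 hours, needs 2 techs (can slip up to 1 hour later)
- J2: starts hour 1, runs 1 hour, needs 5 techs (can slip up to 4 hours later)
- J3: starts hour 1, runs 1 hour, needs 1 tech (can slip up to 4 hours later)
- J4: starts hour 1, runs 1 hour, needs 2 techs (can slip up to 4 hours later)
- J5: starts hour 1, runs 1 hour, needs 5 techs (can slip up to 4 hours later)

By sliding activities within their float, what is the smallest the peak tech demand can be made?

7

Early-start (J1@1, J2@1, J3@1, J4@1, J5@1) gives peak 15: h1:15  h2:2  h3:2  h4:2  h5:0.
Shift J3→2, J4→2, J5→3.
Schedule J1@1, J2@1, J3@2, J4@2, J5@3: h1:7  h2:5  h3:7  h4:2  h5:0 — peak 7.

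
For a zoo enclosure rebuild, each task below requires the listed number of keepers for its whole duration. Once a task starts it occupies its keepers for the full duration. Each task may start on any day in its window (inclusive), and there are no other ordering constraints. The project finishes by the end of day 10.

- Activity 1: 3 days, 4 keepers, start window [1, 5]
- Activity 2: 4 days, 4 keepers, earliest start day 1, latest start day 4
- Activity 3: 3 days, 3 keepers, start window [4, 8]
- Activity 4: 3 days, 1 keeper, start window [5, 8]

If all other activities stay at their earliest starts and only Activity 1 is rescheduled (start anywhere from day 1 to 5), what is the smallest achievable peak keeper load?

8

Activity 1@1: d1:8  d2:8  d3:8  d4:7  d5:4  d6:4  d7:1  d8:0  d9:0  d10:0 → peak 8
Activity 1@2: d1:4  d2:8  d3:8  d4:11  d5:4  d6:4  d7:1  d8:0  d9:0  d10:0 → peak 11
Activity 1@3: d1:4  d2:4  d3:8  d4:11  d5:8  d6:4  d7:1  d8:0  d9:0  d10:0 → peak 11
Activity 1@4: d1:4  d2:4  d3:4  d4:11  d5:8  d6:8  d7:1  d8:0  d9:0  d10:0 → peak 11
Activity 1@5: d1:4  d2:4  d3:4  d4:7  d5:8  d6:8  d7:5  d8:0  d9:0  d10:0 → peak 8
Best is Activity 1@1, peak 8.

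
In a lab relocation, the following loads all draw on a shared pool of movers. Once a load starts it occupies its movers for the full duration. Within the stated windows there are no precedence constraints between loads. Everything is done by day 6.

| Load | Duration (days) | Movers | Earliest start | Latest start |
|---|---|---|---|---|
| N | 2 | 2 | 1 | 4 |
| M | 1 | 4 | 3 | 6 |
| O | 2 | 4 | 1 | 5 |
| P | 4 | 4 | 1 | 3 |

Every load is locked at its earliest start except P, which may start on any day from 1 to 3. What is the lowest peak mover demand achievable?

8

P@1: d1:10  d2:10  d3:8  d4:4  d5:0  d6:0 → peak 10
P@2: d1:6  d2:10  d3:8  d4:4  d5:4  d6:0 → peak 10
P@3: d1:6  d2:6  d3:8  d4:4  d5:4  d6:4 → peak 8
Best is P@3, peak 8.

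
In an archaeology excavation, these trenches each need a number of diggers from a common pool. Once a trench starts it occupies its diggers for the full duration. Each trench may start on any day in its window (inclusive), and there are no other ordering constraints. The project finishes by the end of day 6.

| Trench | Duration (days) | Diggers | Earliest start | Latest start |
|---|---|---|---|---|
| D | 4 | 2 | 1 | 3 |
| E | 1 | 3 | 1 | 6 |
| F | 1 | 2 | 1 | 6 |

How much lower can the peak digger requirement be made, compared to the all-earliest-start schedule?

4

Early-start peak: d1:7  d2:2  d3:2  d4:2  d5:0  d6:0 ⇒ 7.
Leveled (D@1, E@5, F@6): d1:2  d2:2  d3:2  d4:2  d5:3  d6:2 ⇒ 3.
Reduction 7 − 3 = 4.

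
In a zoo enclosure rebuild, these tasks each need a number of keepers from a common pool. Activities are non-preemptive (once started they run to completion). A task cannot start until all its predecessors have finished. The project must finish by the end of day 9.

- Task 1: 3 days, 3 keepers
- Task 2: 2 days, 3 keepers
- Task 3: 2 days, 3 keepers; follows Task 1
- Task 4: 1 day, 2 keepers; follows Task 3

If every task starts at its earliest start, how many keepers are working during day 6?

2

At early start, day 6 has: Task 4.
Demand: 2 = 2.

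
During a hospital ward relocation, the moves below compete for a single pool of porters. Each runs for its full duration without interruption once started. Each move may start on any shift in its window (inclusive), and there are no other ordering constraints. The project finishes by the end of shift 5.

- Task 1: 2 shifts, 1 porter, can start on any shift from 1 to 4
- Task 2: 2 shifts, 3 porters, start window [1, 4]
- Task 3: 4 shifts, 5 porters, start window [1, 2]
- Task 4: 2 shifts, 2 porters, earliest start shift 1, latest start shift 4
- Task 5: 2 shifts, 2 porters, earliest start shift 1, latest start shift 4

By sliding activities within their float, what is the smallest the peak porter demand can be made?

9

Early-start (Task 1@1, Task 2@1, Task 3@1, Task 4@1, Task 5@1) gives peak 13: s1:13  s2:13  s3:5  s4:5  s5:0.
Shift Task 4→3, Task 5→3.
Schedule Task 1@1, Task 2@1, Task 3@1, Task 4@3, Task 5@3: s1:9  s2:9  s3:9  s4:9  s5:0 — peak 9.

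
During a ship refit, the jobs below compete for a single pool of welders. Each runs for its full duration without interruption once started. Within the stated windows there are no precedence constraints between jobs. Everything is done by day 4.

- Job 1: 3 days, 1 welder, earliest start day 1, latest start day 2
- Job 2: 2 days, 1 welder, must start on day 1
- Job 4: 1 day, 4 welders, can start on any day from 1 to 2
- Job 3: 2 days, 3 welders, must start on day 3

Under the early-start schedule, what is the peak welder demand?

6

Early-start schedule: Job 1@1, Job 2@1, Job 4@1, Job 3@3.
Load per day: day 1: 6, day 2: 2, day 3: 4, day 4: 3.
Peak is 6.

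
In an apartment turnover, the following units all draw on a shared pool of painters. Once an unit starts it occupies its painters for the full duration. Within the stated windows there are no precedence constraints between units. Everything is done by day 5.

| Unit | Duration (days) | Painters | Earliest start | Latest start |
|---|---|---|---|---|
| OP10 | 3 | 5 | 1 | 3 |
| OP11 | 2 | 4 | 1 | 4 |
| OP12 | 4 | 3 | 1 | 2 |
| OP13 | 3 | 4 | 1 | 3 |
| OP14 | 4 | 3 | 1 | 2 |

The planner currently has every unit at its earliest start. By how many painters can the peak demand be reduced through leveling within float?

Early-start peak: d1:19  d2:19  d3:15  d4:6  d5:0 ⇒ 19.
Leveled (OP10@1, OP11@1, OP12@1, OP13@3, OP14@1): d1:15  d2:15  d3:15  d4:10  d5:4 ⇒ 15.
Reduction 19 − 15 = 4.

4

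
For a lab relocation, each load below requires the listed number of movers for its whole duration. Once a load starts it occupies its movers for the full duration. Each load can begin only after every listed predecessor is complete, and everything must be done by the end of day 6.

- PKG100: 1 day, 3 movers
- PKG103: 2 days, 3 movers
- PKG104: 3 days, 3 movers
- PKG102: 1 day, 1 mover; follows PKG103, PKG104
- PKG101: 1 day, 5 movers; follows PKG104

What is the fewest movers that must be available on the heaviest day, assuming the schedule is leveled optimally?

Early-start (PKG100@1, PKG103@1, PKG104@1, PKG102@4, PKG101@4) gives peak 9: d1:9  d2:6  d3:3  d4:6  d5:0  d6:0.
Shift PKG104→2, PKG102→5, PKG101→5.
Schedule PKG100@1, PKG103@1, PKG104@2, PKG102@5, PKG101@5: d1:6  d2:6  d3:3  d4:3  d5:6  d6:0 — peak 6.

6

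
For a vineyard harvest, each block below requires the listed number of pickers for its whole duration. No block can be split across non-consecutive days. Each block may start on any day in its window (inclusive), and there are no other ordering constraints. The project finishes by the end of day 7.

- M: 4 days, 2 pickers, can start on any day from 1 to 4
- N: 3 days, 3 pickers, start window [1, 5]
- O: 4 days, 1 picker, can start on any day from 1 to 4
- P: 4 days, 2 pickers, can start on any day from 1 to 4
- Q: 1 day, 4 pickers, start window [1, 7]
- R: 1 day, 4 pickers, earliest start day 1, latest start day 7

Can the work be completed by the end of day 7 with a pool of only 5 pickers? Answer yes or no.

no

Total picker-days = 37; over 7 days the average is 37/7 > 5, so some day must exceed 5.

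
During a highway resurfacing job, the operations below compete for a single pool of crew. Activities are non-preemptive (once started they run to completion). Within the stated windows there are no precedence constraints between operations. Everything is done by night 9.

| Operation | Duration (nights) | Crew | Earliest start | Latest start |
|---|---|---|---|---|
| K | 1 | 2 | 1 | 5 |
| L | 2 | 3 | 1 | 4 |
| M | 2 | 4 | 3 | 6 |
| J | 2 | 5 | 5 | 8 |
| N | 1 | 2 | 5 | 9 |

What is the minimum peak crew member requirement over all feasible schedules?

5

Early-start (K@1, L@1, M@3, J@5, N@5) gives peak 7: n1:5  n2:3  n3:4  n4:4  n5:7  n6:5  n7:0  n8:0  n9:0.
Shift N→7.
Schedule K@1, L@1, M@3, J@5, N@7: n1:5  n2:3  n3:4  n4:4  n5:5  n6:5  n7:2  n8:0  n9:0 — peak 5.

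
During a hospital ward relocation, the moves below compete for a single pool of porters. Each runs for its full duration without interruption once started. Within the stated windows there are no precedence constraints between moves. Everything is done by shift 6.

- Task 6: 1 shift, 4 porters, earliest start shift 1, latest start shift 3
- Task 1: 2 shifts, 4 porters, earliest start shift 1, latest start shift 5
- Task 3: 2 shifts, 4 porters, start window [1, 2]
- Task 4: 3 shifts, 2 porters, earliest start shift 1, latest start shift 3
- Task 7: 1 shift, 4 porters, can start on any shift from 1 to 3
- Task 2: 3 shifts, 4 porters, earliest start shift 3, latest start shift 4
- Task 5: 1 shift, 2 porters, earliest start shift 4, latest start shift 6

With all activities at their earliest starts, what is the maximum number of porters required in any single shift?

Early-start schedule: Task 6@1, Task 1@1, Task 3@1, Task 4@1, Task 7@1, Task 2@3, Task 5@4.
Load per shift: shift 1: 18, shift 2: 10, shift 3: 6, shift 4: 6, shift 5: 4, shift 6: 0.
Peak is 18.

18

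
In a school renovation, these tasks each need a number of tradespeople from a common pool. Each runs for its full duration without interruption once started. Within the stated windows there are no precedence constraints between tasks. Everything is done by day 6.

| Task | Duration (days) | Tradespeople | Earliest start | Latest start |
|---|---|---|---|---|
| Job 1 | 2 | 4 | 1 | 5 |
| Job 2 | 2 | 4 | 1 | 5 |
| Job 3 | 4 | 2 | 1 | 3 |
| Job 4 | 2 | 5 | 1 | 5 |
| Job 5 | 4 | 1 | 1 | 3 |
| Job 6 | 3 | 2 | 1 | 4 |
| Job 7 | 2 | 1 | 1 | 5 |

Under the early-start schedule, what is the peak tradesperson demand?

19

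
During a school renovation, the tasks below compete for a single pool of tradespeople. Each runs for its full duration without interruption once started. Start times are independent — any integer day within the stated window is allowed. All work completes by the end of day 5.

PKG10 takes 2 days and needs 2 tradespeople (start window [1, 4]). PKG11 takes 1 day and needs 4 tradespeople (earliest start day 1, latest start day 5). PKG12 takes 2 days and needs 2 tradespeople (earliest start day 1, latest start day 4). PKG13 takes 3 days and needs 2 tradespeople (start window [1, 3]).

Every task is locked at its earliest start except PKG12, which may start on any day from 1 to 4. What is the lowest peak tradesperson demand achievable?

PKG12@1: d1:10  d2:6  d3:2  d4:0  d5:0 → peak 10
PKG12@2: d1:8  d2:6  d3:4  d4:0  d5:0 → peak 8
PKG12@3: d1:8  d2:4  d3:4  d4:2  d5:0 → peak 8
PKG12@4: d1:8  d2:4  d3:2  d4:2  d5:2 → peak 8
Best is PKG12@2, peak 8.

8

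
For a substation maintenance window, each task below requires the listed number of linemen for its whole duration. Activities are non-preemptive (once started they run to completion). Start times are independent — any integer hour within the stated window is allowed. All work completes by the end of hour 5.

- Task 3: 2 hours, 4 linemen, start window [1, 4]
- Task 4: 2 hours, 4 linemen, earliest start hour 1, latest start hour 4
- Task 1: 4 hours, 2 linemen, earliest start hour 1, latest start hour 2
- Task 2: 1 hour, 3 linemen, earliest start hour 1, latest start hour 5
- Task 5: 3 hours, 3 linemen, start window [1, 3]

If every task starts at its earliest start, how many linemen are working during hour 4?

2

At early start, hour 4 has: Task 1.
Demand: 2 = 2.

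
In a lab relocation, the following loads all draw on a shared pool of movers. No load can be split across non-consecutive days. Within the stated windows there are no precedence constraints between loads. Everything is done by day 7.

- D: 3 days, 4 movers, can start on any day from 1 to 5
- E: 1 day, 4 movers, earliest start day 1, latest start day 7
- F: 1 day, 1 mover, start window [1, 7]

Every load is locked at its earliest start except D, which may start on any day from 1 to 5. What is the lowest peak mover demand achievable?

D@1: d1:9  d2:4  d3:4  d4:0  d5:0  d6:0  d7:0 → peak 9
D@2: d1:5  d2:4  d3:4  d4:4  d5:0  d6:0  d7:0 → peak 5
D@3: d1:5  d2:0  d3:4  d4:4  d5:4  d6:0  d7:0 → peak 5
D@4: d1:5  d2:0  d3:0  d4:4  d5:4  d6:4  d7:0 → peak 5
D@5: d1:5  d2:0  d3:0  d4:0  d5:4  d6:4  d7:4 → peak 5
Best is D@2, peak 5.

5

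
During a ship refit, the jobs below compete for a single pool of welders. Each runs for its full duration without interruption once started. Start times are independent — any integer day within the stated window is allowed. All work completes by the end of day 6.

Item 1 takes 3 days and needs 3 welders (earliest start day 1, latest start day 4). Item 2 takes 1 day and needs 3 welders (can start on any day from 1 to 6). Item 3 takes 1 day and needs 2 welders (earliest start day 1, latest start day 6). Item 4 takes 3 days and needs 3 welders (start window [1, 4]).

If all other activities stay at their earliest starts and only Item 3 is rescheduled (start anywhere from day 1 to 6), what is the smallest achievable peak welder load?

9

Item 3@1: d1:11  d2:6  d3:6  d4:0  d5:0  d6:0 → peak 11
Item 3@2: d1:9  d2:8  d3:6  d4:0  d5:0  d6:0 → peak 9
Item 3@3: d1:9  d2:6  d3:8  d4:0  d5:0  d6:0 → peak 9
Item 3@4: d1:9  d2:6  d3:6  d4:2  d5:0  d6:0 → peak 9
Item 3@5: d1:9  d2:6  d3:6  d4:0  d5:2  d6:0 → peak 9
Item 3@6: d1:9  d2:6  d3:6  d4:0  d5:0  d6:2 → peak 9
Best is Item 3@2, peak 9.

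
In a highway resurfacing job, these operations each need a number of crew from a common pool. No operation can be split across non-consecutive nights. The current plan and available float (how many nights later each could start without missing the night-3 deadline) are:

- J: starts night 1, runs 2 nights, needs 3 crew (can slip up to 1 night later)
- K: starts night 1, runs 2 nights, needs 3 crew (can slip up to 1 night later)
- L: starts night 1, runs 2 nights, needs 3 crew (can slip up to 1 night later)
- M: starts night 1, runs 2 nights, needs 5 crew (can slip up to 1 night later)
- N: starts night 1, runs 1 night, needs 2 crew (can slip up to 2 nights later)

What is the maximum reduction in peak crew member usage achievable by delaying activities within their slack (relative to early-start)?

Early-start peak: n1:16  n2:14  n3:0 ⇒ 16.
Leveled (J@1, K@1, L@1, M@1, N@3): n1:14  n2:14  n3:2 ⇒ 14.
Reduction 16 − 14 = 2.

2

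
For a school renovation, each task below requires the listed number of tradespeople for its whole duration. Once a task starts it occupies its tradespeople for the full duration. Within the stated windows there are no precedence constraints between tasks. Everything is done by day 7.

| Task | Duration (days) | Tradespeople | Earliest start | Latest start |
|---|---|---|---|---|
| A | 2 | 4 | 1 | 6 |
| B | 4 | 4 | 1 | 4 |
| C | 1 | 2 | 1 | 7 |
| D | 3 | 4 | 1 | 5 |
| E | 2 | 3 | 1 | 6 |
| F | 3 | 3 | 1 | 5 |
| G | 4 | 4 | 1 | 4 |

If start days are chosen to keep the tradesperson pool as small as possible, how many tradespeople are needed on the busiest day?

Early-start (A@1, B@1, C@1, D@1, E@1, F@1, G@1) gives peak 24: d1:24  d2:22  d3:15  d4:8  d5:0  d6:0  d7:0.
Shift D→5, E→2, F→3, G→4.
Schedule A@1, B@1, C@1, D@5, E@2, F@3, G@4: d1:10  d2:11  d3:10  d4:11  d5:11  d6:8  d7:8 — peak 11.

11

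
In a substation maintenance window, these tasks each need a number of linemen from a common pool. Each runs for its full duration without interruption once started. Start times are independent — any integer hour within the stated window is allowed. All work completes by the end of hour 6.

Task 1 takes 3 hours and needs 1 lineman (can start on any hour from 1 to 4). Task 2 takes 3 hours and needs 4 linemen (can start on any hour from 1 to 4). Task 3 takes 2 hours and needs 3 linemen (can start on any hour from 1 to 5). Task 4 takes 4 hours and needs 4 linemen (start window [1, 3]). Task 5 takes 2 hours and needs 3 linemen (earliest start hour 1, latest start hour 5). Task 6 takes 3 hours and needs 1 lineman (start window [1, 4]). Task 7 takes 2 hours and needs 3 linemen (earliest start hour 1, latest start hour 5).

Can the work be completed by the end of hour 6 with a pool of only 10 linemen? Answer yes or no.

yes

Schedule Task 1@1, Task 2@1, Task 3@1, Task 4@3, Task 5@4, Task 6@1, Task 7@4: h1:9  h2:9  h3:10  h4:10  h5:10  h6:4 — peak 10 ≤ 10.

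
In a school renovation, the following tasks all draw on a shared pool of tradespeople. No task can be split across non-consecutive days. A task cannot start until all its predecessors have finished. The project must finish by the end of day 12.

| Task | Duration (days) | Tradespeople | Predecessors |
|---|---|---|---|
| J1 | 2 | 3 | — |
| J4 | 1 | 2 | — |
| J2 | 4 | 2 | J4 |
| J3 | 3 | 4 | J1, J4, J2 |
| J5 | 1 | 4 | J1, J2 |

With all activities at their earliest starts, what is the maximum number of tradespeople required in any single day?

8

Early-start schedule: J1@1, J4@1, J2@2, J3@6, J5@6.
Load per day: day 1: 5, day 2: 5, day 3: 2, day 4: 2, day 5: 2, day 6: 8, day 7: 4, day 8: 4, day 9: 0, day 10: 0, day 11: 0, day 12: 0.
Peak is 8.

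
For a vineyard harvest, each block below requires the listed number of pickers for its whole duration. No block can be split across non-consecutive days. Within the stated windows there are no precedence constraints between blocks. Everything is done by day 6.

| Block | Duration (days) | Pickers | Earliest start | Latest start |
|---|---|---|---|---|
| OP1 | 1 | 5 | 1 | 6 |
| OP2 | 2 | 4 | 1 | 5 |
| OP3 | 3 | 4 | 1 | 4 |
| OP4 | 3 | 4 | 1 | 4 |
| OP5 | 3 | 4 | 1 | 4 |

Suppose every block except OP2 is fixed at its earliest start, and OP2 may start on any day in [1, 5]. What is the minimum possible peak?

OP2@1: d1:21  d2:16  d3:12  d4:0  d5:0  d6:0 → peak 21
OP2@2: d1:17  d2:16  d3:16  d4:0  d5:0  d6:0 → peak 17
OP2@3: d1:17  d2:12  d3:16  d4:4  d5:0  d6:0 → peak 17
OP2@4: d1:17  d2:12  d3:12  d4:4  d5:4  d6:0 → peak 17
OP2@5: d1:17  d2:12  d3:12  d4:0  d5:4  d6:4 → peak 17
Best is OP2@2, peak 17.

17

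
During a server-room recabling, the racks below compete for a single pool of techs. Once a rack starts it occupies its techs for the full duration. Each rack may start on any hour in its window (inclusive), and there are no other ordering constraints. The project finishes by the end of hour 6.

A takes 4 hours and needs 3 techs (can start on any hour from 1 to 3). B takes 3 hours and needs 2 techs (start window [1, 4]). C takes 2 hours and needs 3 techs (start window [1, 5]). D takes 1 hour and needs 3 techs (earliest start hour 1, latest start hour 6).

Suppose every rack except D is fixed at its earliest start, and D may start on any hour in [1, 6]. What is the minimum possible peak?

D@1: h1:11  h2:8  h3:5  h4:3  h5:0  h6:0 → peak 11
D@2: h1:8  h2:11  h3:5  h4:3  h5:0  h6:0 → peak 11
D@3: h1:8  h2:8  h3:8  h4:3  h5:0  h6:0 → peak 8
D@4: h1:8  h2:8  h3:5  h4:6  h5:0  h6:0 → peak 8
D@5: h1:8  h2:8  h3:5  h4:3  h5:3  h6:0 → peak 8
D@6: h1:8  h2:8  h3:5  h4:3  h5:0  h6:3 → peak 8
Best is D@3, peak 8.

8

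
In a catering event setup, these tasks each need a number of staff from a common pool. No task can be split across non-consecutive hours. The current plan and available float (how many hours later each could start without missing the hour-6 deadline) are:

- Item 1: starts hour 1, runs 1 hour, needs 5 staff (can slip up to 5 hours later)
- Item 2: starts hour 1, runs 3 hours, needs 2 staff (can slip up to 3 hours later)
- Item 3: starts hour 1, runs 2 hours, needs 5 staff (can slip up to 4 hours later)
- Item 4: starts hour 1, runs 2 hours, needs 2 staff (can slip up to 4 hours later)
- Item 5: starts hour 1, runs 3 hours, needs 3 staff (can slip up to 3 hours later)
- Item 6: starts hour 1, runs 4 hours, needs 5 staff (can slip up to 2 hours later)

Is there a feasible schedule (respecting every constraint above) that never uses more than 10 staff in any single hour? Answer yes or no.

yes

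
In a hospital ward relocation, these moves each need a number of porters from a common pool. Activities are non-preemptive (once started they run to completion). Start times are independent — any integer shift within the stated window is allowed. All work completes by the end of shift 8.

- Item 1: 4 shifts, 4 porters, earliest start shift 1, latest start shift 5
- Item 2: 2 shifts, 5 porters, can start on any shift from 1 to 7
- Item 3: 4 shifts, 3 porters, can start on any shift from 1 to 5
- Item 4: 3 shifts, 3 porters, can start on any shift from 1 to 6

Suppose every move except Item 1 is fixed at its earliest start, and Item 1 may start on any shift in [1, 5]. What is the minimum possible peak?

11

Item 1@1: s1:15  s2:15  s3:10  s4:7  s5:0  s6:0  s7:0  s8:0 → peak 15
Item 1@2: s1:11  s2:15  s3:10  s4:7  s5:4  s6:0  s7:0  s8:0 → peak 15
Item 1@3: s1:11  s2:11  s3:10  s4:7  s5:4  s6:4  s7:0  s8:0 → peak 11
Item 1@4: s1:11  s2:11  s3:6  s4:7  s5:4  s6:4  s7:4  s8:0 → peak 11
Item 1@5: s1:11  s2:11  s3:6  s4:3  s5:4  s6:4  s7:4  s8:4 → peak 11
Best is Item 1@3, peak 11.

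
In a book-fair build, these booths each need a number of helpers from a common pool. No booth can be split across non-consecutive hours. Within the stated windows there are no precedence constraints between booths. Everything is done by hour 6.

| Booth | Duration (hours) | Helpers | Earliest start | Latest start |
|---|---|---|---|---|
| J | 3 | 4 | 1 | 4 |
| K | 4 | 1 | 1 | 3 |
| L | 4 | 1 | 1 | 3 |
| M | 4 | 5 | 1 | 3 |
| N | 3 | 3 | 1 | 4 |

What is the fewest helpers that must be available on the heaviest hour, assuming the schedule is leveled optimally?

11

Early-start (J@1, K@1, L@1, M@1, N@1) gives peak 14: h1:14  h2:14  h3:14  h4:7  h5:0  h6:0.
Shift N→4.
Schedule J@1, K@1, L@1, M@1, N@4: h1:11  h2:11  h3:11  h4:10  h5:3  h6:3 — peak 11.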